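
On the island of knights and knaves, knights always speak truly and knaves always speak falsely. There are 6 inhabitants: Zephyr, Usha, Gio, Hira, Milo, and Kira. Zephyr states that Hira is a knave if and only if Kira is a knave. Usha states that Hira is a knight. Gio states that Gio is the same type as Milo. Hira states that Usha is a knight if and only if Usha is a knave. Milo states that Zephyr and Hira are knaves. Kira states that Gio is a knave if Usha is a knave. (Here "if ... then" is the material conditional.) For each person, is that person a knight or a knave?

Zephyr is a knave, Usha is a knave, Gio is a knave, Hira is a knave, Milo is a knight, and Kira is a knight.

Since Zephyr is a knave, "Hira is a knave if and only if Kira is a knave" needs to be False, which holds.
Since Usha is a knave, "Hira is a knight" needs to be False, which holds.
Gio is a knave, so "Gio is the same type as Milo" must be False — and it is.
Hira (knave): "Usha is a knight if and only if Usha is a knave" — False. ✓
Since Milo is a knight, "Zephyr and Hira are knaves" needs to be true, which holds.
Kira is a knight, so "Gio is a knave if Usha is a knave" must be true — and it is.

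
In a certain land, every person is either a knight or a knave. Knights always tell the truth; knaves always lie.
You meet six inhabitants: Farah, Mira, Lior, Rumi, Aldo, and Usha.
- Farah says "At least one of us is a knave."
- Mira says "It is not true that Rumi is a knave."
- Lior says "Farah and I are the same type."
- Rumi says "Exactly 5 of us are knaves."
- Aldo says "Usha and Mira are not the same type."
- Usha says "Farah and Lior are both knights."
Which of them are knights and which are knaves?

Farah is a knight, and the claim "at least one of us is a knave" is indeed true.
Mira is a knave, so "it is not true that Rumi is a knave" must be False — and it is.
Lior is a knight; "Farah and I are the same type" is true, as required.
Rumi is a knave, and the claim "exactly 5 of us are knaves" is indeed False.
As a knight, Aldo's statement "Usha and Mira are not the same type" should be true; it is.
Usha is a knight, so "Farah and Lior are both knights" must be true — and it is.

Farah is a knight, Mira is a knave, Lior is a knight, Rumi is a knave, Aldo is a knight, and Usha is a knight.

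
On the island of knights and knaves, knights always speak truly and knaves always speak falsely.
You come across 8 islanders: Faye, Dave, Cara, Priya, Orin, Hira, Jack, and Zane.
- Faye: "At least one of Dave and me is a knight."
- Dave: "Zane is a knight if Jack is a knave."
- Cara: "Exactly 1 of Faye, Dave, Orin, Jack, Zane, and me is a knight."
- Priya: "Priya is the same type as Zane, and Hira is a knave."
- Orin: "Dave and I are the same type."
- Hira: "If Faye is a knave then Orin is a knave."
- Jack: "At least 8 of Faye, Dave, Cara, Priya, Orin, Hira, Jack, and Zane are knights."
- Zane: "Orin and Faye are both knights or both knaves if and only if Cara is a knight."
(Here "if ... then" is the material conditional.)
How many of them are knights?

4

The unique consistent assignment is Faye=knight, Dave=knight, Cara=knave, Priya=knave, Orin=knave, Hira=knight, Jack=knave, Zane=knight.
That has 4 knights.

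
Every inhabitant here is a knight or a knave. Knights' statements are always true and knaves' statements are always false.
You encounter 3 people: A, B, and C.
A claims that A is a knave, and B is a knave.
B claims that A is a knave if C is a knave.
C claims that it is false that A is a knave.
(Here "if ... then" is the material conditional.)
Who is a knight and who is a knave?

A is a knave, B is a knight, and C is a knave.

A (knave): "A is a knave, and B is a knave" — false. ✓
Since B is a knight, "A is a knave if C is a knave" needs to be True, which holds.
C (knave): "it is false that A is a knave" — false. ✓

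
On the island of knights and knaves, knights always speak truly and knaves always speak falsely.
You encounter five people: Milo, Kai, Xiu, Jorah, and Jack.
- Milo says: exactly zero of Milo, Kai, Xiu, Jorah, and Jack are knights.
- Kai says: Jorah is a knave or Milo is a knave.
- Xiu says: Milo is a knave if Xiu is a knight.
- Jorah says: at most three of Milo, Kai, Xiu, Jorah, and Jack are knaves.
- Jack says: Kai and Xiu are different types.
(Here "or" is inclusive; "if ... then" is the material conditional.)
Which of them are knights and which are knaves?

Suppose Milo is a knight. Then Milo's statement "exactly zero of Milo, Kai, Xiu, Jorah, and Jack are knights" would have to be true. Checking the 16 ways to assign the others, none is consistent with every speaker.
(For instance, with Kai=knight, Xiu=knight, Jorah=knight, Jack=knave, Milo's claim "exactly zero of Milo, Kai, Xiu, Jorah, and Jack are knights" comes out false where it would need to be true.)
So Milo must be a knave, making "exactly zero of Milo, Kai, Xiu, Jorah, and Jack are knights" false. Taking Milo=knave, Kai=knight, Xiu=knight, Jorah=knight, Jack=knave, each remaining statement checks out:
  Kai (knight): "Jorah is a knave or Milo is a knave" — true. ✓
  Xiu (knight): "Milo is a knave if Xiu is a knight" — true. ✓
  Jorah (knight): "at most three of Milo, Kai, Xiu, Jorah, and Jack are knaves" — true. ✓
  Jack (knave): "Kai and Xiu are different types" — false. ✓
This is the unique consistent assignment.

Milo is a knave, Kai is a knight, Xiu is a knight, Jorah is a knight, and Jack is a knave.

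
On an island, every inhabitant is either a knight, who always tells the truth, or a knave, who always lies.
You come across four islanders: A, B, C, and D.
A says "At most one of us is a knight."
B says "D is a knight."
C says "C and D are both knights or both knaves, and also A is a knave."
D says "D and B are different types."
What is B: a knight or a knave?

B is a knave.

Consistent assignments: {A=knight, B=knave, C=knave, D=knave}
In every consistent assignment, B is a knave.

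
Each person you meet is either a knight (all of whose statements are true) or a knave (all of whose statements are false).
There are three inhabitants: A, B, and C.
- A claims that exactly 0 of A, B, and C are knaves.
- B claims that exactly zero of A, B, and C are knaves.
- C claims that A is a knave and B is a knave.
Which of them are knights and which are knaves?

As a knave, A's statement "exactly 0 of A, B, and C are knaves" should be False; it is.
B (knave): "exactly zero of A, B, and C are knaves" — False. ✓
Since C is a knight, "A is a knave and B is a knave" needs to be true, which holds.

A is a knave, B is a knave, and C is a knight.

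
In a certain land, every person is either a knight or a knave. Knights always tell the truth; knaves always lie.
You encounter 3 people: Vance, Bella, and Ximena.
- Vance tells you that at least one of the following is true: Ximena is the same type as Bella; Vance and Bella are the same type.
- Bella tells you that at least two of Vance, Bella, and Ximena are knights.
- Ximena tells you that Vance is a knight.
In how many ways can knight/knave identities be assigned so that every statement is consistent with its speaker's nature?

1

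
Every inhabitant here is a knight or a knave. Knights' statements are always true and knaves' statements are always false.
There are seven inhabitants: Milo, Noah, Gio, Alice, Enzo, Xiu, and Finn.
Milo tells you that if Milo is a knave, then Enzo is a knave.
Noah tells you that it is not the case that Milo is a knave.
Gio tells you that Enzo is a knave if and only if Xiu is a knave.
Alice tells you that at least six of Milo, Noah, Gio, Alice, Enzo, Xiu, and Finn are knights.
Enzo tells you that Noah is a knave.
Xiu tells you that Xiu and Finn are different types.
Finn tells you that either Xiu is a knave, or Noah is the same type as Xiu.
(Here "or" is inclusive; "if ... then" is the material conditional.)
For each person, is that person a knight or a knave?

Milo is a knave, and the claim "if Milo is a knave, then Enzo is a knave" is indeed False.
Since Noah is a knave, "it is not the case that Milo is a knave" needs to be False, which holds.
Gio is a knight, and the claim "Enzo is a knave if and only if Xiu is a knave" is indeed true.
Alice is a knave; "at least six of Milo, Noah, Gio, Alice, Enzo, Xiu, and Finn are knights" is False, as required.
Enzo is a knight, so "Noah is a knave" must be true — and it is.
Xiu is a knight, and the claim "Xiu and Finn are different types" is indeed true.
Finn is a knave, so "either Xiu is a knave, or Noah is the same type as Xiu" must be False — and it is.

Milo is a knave, Noah is a knave, Gio is a knight, Alice is a knave, Enzo is a knight, Xiu is a knight, and Finn is a knave.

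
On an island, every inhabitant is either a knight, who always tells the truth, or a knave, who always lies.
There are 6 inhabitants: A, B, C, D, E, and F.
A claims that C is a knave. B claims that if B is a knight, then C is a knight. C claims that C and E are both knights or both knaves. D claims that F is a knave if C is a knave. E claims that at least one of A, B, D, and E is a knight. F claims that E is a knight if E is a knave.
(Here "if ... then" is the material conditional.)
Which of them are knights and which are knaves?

A is a knave, B is a knight, C is a knight, D is a knight, E is a knight, and F is a knight.

A (knave): "C is a knave" — False. ✓
As a knight, B's statement "if B is a knight, then C is a knight" should be true; it is.
C is a knight, and the claim "C and E are both knights or both knaves" is indeed true.
Since D is a knight, "F is a knave if C is a knave" needs to be true, which holds.
As a knight, E's statement "at least one of A, B, D, and E is a knight" should be true; it is.
F (knight): "E is a knight if E is a knave" — true. ✓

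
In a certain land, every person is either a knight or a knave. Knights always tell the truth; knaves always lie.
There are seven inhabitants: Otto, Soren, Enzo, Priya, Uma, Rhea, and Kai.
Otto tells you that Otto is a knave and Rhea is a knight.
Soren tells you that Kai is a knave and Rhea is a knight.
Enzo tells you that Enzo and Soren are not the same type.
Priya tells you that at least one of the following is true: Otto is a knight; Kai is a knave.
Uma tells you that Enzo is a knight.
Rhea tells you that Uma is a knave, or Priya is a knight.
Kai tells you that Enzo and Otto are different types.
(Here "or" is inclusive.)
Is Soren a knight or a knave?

Soren is a knave.

Consistent assignments: {Otto=knave, Soren=knave, Enzo=knight, Priya=knave, Uma=knight, Rhea=knave, Kai=knight}
In every consistent assignment, Soren is a knave.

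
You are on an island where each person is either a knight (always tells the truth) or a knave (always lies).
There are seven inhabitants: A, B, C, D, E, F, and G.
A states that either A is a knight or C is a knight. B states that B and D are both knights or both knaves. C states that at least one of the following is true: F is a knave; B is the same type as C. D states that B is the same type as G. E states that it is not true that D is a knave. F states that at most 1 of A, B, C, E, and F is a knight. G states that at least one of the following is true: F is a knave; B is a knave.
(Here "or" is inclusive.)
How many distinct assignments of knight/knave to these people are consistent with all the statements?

1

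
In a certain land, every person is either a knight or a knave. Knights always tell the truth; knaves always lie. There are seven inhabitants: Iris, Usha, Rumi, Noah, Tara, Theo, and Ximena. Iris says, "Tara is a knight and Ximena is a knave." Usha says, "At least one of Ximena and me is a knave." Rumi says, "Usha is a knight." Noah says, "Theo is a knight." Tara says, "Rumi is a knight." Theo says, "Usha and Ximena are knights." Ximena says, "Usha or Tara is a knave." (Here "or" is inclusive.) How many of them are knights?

4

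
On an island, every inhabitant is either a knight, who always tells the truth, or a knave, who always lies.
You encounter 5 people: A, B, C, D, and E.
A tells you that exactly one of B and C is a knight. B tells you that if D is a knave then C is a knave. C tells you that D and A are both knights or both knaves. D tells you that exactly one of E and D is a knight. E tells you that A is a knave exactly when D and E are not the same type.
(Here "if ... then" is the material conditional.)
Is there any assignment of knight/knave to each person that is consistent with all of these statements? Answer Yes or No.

No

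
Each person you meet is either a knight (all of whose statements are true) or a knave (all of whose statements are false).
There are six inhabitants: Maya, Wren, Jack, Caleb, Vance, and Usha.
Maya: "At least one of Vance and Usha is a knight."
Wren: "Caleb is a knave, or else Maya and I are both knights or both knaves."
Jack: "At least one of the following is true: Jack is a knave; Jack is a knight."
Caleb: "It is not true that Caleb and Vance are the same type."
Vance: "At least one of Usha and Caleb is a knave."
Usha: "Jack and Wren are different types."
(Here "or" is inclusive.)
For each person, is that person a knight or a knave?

Since Maya is a knight, "at least one of Vance and Usha is a knight" needs to be true, which holds.
Since Wren is a knave, "Caleb is a knave, or else Maya and I are both knights or both knaves" needs to be False, which holds.
Jack is a knight; "at least one of the following is true: Jack is a knave; Jack is a knight" is true, as required.
Since Caleb is a knight, "it is not true that Caleb and Vance are the same type" needs to be true, which holds.
Vance is a knave, and the claim "at least one of Usha and Caleb is a knave" is indeed False.
Usha is a knight; "Jack and Wren are different types" is true, as required.

Maya is a knight, Wren is a knave, Jack is a knight, Caleb is a knight, Vance is a knave, and Usha is a knight.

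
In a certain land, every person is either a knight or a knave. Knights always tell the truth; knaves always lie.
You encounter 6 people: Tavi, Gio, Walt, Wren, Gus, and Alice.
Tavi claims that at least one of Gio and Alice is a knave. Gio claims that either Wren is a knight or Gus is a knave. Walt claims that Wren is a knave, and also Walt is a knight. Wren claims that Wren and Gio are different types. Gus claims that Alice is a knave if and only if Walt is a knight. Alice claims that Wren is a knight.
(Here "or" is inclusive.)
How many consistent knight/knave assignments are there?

Consistent assignments:
  Tavi=knight, Gio=knave, Walt=knight, Wren=knave, Gus=knight, Alice=knave

1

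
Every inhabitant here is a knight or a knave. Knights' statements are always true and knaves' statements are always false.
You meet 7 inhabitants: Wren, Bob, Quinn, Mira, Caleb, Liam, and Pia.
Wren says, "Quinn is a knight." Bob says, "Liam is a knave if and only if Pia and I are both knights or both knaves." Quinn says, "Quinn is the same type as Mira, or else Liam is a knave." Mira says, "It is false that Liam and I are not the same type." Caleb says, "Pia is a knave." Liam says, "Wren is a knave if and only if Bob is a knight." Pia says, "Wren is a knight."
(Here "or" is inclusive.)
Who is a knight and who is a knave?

Wren is a knave, Bob is a knight, Quinn is a knave, Mira is a knight, Caleb is a knight, Liam is a knight, and Pia is a knave.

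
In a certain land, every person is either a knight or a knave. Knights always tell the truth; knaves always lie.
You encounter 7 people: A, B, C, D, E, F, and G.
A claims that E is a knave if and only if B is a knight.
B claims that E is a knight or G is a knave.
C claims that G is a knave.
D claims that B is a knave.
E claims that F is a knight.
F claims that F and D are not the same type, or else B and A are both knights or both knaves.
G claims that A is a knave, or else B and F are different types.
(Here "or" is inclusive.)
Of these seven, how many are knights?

4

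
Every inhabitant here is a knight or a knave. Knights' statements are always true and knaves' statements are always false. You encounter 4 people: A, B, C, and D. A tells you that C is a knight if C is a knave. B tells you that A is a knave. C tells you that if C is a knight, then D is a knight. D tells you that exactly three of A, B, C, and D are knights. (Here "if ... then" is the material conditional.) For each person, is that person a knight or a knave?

As a knight, A's statement "C is a knight if C is a knave" should be True; it is.
B (knave): "A is a knave" — false. ✓
C is a knight; "if C is a knight, then D is a knight" is True, as required.
Since D is a knight, "exactly three of A, B, C, and D are knights" needs to be True, which holds.

Knights: A, C, and D. Knaves: B.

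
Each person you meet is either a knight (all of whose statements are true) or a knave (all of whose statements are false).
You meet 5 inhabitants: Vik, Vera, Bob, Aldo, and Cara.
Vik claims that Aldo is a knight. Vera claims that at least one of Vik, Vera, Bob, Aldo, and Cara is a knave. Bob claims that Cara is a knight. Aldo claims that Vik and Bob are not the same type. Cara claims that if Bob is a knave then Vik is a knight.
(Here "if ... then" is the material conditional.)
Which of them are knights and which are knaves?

As a knave, Vik's statement "Aldo is a knight" should be false; it is.
Since Vera is a knight, "at least one of Vik, Vera, Bob, Aldo, and Cara is a knave" needs to be true, which holds.
As a knave, Bob's statement "Cara is a knight" should be false; it is.
Since Aldo is a knave, "Vik and Bob are not the same type" needs to be false, which holds.
Since Cara is a knave, "if Bob is a knave then Vik is a knight" needs to be false, which holds.

Vik is a knave, Vera is a knight, Bob is a knave, Aldo is a knave, and Cara is a knave.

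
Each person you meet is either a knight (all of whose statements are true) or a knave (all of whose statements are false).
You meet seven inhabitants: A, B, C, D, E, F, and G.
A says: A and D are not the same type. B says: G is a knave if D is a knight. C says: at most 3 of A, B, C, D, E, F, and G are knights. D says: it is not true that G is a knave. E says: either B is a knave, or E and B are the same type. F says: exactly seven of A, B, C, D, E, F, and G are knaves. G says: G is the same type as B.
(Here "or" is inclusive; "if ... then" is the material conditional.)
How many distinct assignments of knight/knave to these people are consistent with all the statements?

Consistent assignments:
  A=knight, B=knight, C=knight, D=knave, E=knave, F=knave, G=knave
  A=knave, B=knight, C=knight, D=knave, E=knight, F=knave, G=knave
  A=knave, B=knight, C=knight, D=knave, E=knave, F=knave, G=knave

3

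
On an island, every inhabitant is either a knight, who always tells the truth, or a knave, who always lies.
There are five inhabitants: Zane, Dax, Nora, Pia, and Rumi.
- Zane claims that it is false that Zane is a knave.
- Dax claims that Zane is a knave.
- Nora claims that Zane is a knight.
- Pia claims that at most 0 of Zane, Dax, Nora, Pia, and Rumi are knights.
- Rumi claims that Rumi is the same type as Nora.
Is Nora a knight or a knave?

Nora is a knight.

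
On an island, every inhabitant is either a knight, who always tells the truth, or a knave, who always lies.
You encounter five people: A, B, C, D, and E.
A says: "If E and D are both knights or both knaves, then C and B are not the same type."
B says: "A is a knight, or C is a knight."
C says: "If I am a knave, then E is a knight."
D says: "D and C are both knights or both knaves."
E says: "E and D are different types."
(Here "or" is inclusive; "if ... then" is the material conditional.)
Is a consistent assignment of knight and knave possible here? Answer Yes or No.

Yes

One consistent assignment: A=knight, B=knight, C=knight, D=knave, E=knight.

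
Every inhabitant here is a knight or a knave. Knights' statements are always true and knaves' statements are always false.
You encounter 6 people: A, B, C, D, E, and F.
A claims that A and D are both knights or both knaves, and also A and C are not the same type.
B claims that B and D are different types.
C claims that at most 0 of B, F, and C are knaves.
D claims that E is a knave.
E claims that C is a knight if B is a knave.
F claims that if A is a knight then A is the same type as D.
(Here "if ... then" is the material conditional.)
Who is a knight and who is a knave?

A is a knave, and the claim "A and D are both knights or both knaves, and also A and C are not the same type" is indeed False.
Since B is a knight, "B and D are different types" needs to be True, which holds.
C is a knave; "at most 0 of B, F, and C are knaves" is False, as required.
As a knave, D's statement "E is a knave" should be False; it is.
E is a knight; "C is a knight if B is a knave" is True, as required.
F (knight): "if A is a knight then A is the same type as D" — True. ✓

A is a knave, B is a knight, C is a knave, D is a knave, E is a knight, and F is a knight.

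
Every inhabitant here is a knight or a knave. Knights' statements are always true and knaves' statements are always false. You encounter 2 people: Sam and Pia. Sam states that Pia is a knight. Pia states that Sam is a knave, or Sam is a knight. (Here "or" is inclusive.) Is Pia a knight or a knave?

Pia is a knight.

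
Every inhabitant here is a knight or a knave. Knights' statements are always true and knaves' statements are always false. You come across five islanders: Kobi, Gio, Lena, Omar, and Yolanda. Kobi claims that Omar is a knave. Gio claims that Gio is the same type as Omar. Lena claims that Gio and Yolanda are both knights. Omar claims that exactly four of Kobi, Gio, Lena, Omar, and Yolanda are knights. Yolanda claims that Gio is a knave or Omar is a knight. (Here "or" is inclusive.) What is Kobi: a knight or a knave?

Kobi is a knave.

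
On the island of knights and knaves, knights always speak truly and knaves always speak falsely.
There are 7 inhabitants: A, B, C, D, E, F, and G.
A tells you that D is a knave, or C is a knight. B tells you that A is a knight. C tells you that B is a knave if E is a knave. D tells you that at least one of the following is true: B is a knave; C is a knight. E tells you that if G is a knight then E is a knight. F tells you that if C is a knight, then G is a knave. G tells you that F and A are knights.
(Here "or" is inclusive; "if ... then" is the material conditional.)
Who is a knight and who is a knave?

A is a knight, B is a knight, C is a knave, D is a knave, E is a knave, F is a knight, and G is a knight.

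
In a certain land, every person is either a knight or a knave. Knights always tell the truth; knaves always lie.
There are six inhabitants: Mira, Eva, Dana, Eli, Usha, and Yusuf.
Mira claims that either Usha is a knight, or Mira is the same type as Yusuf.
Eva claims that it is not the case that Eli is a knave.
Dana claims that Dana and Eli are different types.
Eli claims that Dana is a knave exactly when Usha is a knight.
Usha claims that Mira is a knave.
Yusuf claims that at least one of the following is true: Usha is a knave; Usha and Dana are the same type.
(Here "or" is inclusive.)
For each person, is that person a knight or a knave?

Mira is a knight, Eva is a knave, Dana is a knave, Eli is a knave, Usha is a knave, and Yusuf is a knight.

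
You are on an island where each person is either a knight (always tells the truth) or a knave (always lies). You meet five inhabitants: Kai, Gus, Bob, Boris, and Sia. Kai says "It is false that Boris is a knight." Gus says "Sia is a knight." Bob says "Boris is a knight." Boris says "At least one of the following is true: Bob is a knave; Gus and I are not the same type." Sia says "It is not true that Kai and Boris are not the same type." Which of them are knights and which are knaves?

Kai (knave): "it is false that Boris is a knight" — false. ✓
Gus (knave): "Sia is a knight" — false. ✓
As a knight, Bob's statement "Boris is a knight" should be True; it is.
Since Boris is a knight, "at least one of the following is true: Bob is a knave; Gus and I are not the same type" needs to be True, which holds.
Sia is a knave, and the claim "it is not true that Kai and Boris are not the same type" is indeed false.

Kai is a knave, Gus is a knave, Bob is a knight, Boris is a knight, and Sia is a knave.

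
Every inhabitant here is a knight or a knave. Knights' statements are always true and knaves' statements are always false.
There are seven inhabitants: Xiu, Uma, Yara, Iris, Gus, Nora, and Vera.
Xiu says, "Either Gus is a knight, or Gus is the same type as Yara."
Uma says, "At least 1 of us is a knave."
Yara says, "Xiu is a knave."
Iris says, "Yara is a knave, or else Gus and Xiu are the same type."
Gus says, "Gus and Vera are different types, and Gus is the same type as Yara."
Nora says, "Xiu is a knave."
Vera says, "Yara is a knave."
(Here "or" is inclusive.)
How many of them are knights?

4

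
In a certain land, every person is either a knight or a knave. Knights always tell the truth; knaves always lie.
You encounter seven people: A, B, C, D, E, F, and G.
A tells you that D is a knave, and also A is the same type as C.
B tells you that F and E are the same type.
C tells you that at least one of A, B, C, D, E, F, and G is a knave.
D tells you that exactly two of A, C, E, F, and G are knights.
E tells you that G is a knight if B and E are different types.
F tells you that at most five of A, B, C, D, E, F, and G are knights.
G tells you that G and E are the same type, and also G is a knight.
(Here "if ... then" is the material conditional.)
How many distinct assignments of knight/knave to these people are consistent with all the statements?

3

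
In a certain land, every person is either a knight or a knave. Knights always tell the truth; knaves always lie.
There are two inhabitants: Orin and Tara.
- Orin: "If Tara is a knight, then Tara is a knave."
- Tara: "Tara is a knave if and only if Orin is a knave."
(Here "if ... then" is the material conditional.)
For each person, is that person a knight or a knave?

Orin is a knight and Tara is a knave.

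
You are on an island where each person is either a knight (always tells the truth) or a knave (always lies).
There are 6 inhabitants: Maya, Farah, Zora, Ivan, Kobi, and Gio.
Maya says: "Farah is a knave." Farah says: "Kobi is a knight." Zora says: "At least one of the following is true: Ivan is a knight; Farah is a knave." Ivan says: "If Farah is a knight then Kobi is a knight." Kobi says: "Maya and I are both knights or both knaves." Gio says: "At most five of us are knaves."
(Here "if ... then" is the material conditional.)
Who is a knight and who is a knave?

Maya (knight): "Farah is a knave" — true. ✓
Farah (knave): "Kobi is a knight" — False. ✓
Zora is a knight, and the claim "at least one of the following is true: Ivan is a knight; Farah is a knave" is indeed true.
Since Ivan is a knight, "if Farah is a knight then Kobi is a knight" needs to be true, which holds.
As a knave, Kobi's statement "Maya and I are both knights or both knaves" should be False; it is.
Since Gio is a knight, "at most five of us are knaves" needs to be true, which holds.

Maya is a knight, Farah is a knave, Zora is a knight, Ivan is a knight, Kobi is a knave, and Gio is a knight.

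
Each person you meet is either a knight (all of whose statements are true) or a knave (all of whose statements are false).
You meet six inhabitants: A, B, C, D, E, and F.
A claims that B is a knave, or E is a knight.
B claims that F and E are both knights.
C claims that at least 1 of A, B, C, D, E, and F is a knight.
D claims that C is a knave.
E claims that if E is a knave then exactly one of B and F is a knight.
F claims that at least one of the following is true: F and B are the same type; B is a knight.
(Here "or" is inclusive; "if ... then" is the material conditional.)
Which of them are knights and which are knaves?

Knights: A, B, C, E, and F. Knaves: D.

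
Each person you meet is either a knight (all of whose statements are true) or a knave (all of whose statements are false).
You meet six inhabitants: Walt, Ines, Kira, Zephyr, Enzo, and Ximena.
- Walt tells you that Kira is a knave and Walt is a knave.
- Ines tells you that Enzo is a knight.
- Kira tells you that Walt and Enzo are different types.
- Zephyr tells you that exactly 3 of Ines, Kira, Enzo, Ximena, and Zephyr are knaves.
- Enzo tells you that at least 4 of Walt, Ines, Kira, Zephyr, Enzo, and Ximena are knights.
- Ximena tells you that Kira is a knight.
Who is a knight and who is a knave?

Walt is a knave, Ines is a knight, Kira is a knight, Zephyr is a knave, Enzo is a knight, and Ximena is a knight.

Walt is a knave; "Kira is a knave and Walt is a knave" is False, as required.
Ines is a knight; "Enzo is a knight" is true, as required.
Kira (knight): "Walt and Enzo are different types" — true. ✓
Zephyr is a knave; "exactly 3 of Ines, Kira, Enzo, Ximena, and Zephyr are knaves" is False, as required.
Enzo is a knight, and the claim "at least 4 of Walt, Ines, Kira, Zephyr, Enzo, and Ximena are knights" is indeed true.
As a knight, Ximena's statement "Kira is a knight" should be true; it is.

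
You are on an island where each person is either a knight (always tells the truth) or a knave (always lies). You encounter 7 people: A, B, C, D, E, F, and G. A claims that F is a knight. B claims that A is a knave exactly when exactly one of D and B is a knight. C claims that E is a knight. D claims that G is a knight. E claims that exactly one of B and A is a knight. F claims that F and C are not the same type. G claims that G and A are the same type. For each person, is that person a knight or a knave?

A is a knight, and the claim "F is a knight" is indeed True.
B is a knight, and the claim "A is a knave exactly when exactly one of D and B is a knight" is indeed True.
C (knave): "E is a knight" — False. ✓
Since D is a knight, "G is a knight" needs to be True, which holds.
E (knave): "exactly one of B and A is a knight" — False. ✓
As a knight, F's statement "F and C are not the same type" should be True; it is.
G is a knight, and the claim "G and A are the same type" is indeed True.

A is a knight, B is a knight, C is a knave, D is a knight, E is a knave, F is a knight, and G is a knight.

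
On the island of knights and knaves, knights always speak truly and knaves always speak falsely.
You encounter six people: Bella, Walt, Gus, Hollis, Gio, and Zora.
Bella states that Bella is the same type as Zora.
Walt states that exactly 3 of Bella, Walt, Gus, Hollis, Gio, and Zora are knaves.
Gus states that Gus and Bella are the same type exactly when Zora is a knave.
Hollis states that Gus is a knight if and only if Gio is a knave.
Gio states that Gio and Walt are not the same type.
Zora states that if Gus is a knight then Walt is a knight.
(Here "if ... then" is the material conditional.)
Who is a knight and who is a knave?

Bella is a knave, Walt is a knave, Gus is a knave, Hollis is a knave, Gio is a knave, and Zora is a knight.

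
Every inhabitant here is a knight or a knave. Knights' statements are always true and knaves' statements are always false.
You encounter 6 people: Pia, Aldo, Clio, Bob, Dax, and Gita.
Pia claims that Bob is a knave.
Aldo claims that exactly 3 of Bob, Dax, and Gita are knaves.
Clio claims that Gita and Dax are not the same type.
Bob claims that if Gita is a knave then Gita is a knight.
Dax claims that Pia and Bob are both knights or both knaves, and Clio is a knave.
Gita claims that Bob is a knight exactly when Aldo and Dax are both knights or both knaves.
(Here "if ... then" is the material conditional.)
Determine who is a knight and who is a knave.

Pia is a knave, Aldo is a knave, Clio is a knight, Bob is a knight, Dax is a knave, and Gita is a knight.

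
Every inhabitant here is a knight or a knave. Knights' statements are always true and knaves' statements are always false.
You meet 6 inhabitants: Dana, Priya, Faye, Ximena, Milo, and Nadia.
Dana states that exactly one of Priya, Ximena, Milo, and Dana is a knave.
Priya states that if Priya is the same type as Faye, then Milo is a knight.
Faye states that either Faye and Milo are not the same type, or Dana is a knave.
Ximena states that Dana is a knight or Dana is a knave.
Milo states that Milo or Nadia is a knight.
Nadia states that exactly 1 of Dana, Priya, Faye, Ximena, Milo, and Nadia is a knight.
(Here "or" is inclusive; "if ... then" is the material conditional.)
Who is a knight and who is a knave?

Knights: Dana, Priya, and Ximena. Knaves: Faye, Milo, and Nadia.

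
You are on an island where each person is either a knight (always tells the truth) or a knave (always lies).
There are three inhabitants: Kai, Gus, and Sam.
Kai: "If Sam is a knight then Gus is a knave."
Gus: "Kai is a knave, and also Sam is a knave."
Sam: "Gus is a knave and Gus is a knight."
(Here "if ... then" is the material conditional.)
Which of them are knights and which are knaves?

Kai is a knight, and the claim "if Sam is a knight then Gus is a knave" is indeed True.
Since Gus is a knave, "Kai is a knave, and also Sam is a knave" needs to be false, which holds.
As a knave, Sam's statement "Gus is a knave and Gus is a knight" should be false; it is.

Kai is a knight, Gus is a knave, and Sam is a knave.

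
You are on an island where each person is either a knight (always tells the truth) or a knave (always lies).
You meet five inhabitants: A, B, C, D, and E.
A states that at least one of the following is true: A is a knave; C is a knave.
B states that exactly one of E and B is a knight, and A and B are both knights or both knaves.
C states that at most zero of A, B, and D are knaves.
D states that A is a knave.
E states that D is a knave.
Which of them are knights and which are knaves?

A is a knight, B is a knave, C is a knave, D is a knave, and E is a knight.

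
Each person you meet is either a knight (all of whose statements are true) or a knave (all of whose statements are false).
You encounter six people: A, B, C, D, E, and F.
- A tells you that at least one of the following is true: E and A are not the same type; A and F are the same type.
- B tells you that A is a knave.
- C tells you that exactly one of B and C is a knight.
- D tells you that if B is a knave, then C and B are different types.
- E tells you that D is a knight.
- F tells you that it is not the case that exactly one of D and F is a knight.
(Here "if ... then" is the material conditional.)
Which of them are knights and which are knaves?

A is a knight; "at least one of the following is true: E and A are not the same type; A and F are the same type" is true, as required.
B is a knave, and the claim "A is a knave" is indeed false.
C is a knight; "exactly one of B and C is a knight" is true, as required.
Since D is a knight, "if B is a knave, then C and B are different types" needs to be true, which holds.
E is a knight, so "D is a knight" must be true — and it is.
F (knight): "it is not the case that exactly one of D and F is a knight" — true. ✓

Knights: A, C, D, E, and F. Knaves: B.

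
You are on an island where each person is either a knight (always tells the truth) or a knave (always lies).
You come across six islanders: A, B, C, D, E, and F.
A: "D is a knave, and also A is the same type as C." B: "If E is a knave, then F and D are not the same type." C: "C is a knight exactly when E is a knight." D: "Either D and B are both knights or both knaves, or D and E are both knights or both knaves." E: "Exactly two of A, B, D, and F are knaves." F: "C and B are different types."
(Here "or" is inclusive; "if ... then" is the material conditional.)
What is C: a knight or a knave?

Consistent assignments: {A=knight, B=knight, C=knight, D=knave, E=knight, F=knave}; {A=knave, B=knight, C=knight, D=knight, E=knight, F=knave}
In every consistent assignment, C is a knight.

C is a knight.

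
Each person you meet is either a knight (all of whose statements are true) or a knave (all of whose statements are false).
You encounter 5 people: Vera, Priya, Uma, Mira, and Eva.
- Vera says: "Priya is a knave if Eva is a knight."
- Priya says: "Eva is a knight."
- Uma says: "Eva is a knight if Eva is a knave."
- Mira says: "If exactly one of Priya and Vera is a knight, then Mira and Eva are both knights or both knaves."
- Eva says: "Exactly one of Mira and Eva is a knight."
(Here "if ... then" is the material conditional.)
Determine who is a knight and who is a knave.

Vera is a knave; "Priya is a knave if Eva is a knight" is false, as required.
Priya (knight): "Eva is a knight" — true. ✓
Uma is a knight; "Eva is a knight if Eva is a knave" is true, as required.
Mira is a knave; "if exactly one of Priya and Vera is a knight, then Mira and Eva are both knights or both knaves" is false, as required.
Eva is a knight, so "exactly one of Mira and Eva is a knight" must be true — and it is.

Vera is a knave, Priya is a knight, Uma is a knight, Mira is a knave, and Eva is a knight.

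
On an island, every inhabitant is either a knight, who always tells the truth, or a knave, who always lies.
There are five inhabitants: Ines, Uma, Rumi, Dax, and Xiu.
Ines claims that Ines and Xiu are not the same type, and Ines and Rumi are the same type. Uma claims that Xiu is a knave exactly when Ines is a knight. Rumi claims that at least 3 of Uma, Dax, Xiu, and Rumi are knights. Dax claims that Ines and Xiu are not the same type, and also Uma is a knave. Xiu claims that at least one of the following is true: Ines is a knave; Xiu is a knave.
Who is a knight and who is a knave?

Ines is a knave, Uma is a knight, Rumi is a knight, Dax is a knave, and Xiu is a knight.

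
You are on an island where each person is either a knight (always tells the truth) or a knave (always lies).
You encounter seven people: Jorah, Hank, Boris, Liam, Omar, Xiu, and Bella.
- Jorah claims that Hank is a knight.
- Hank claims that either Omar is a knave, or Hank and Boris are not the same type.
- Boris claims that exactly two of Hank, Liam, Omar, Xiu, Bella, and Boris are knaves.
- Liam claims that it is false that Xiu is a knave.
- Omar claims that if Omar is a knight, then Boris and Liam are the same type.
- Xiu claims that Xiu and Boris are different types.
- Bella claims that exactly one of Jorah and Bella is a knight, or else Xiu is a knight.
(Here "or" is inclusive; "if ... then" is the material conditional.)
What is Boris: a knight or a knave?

Boris is a knave.

Consistent assignments: {Jorah=knave, Hank=knave, Boris=knave, Liam=knave, Omar=knight, Xiu=knave, Bella=knight}; {Jorah=knave, Hank=knave, Boris=knave, Liam=knave, Omar=knight, Xiu=knave, Bella=knave}
In every consistent assignment, Boris is a knave.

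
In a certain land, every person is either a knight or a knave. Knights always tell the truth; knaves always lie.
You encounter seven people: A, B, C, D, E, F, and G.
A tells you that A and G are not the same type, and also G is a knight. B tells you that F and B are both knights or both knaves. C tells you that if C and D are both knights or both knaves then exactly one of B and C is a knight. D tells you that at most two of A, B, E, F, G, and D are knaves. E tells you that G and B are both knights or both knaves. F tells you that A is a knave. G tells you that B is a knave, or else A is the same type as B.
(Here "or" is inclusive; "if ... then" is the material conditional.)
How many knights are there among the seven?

The unique consistent assignment is A=knave, B=knight, C=knight, D=knave, E=knave, F=knight, G=knave.
That has 3 knights.

3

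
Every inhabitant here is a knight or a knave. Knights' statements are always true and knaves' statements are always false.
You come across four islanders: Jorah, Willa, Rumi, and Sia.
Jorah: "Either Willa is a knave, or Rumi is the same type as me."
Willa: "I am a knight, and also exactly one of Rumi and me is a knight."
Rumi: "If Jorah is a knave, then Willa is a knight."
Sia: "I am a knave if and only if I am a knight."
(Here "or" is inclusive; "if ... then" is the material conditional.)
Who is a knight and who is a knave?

Jorah is a knight, Willa is a knave, Rumi is a knight, and Sia is a knave.

Jorah is a knight; "either Willa is a knave, or Rumi is the same type as me" is True, as required.
Willa is a knave, and the claim "I am a knight, and also exactly one of Rumi and me is a knight" is indeed False.
Rumi (knight): "if Jorah is a knave, then Willa is a knight" — True. ✓
Sia is a knave, so "I am a knave if and only if I am a knight" must be False — and it is.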